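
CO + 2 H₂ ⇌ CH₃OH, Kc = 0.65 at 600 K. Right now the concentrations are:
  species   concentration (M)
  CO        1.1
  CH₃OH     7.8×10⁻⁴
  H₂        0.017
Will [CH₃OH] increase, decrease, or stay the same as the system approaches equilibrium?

decrease

Qc = [CH₃OH] / ([CO]·[H₂]²) = (7.8×10⁻⁴) / ((1.1)·(0.017)²) = 2.5
Qc = 2.5 > Kc = 0.65: net reverse reaction.
CH₃OH is a product, so it decreases.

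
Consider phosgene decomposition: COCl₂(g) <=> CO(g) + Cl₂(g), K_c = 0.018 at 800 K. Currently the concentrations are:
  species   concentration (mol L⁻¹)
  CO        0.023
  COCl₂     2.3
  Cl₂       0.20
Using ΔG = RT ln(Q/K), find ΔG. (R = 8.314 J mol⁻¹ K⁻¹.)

ΔG = -14.6 kJ/mol

Q_c = [CO]·[Cl₂] / [COCl₂] = (0.023)·(0.20) / (2.3) = 0.00200
ΔG = RT ln(Q_c/K_c) = (8.314 J mol⁻¹ K⁻¹)(800 K) × ln(0.00200/0.018)
   = (6.651 kJ/mol)(-2.197) = -14.6 kJ/mol
ΔG < 0, so the forward reaction is spontaneous (proceeds forward).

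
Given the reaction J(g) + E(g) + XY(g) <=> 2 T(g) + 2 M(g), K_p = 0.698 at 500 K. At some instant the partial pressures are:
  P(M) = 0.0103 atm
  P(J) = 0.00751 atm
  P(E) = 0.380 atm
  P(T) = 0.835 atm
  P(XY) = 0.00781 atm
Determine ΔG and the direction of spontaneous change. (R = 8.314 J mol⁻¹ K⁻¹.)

ΔG = 6.48 kJ/mol; the forward reaction is non-spontaneous

Q_p = P(T)²·P(M)² / (P(J)·P(E)·P(XY)) = (0.835)²·(0.0103)² / ((0.00751)·(0.380)·(0.00781)) = 3.32
ΔG = RT ln(Q_p/K_p) = (8.314 J mol⁻¹ K⁻¹)(500 K) × ln(3.32/0.698)
   = (4.157 kJ/mol)(1.560) = 6.48 kJ/mol
ΔG > 0, so the forward reaction is non-spontaneous (proceeds in reverse).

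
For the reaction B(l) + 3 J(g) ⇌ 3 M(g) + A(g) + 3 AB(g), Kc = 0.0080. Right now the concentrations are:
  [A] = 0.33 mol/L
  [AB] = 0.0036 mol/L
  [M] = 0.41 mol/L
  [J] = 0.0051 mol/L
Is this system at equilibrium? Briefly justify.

yes, at equilibrium

(B is a pure liquid — omitted from Qc.)
Qc = [M]³·[A]·[AB]³ / [J]³ = (0.41)³·(0.33)·(0.0036)³ / (0.0051)³ = 0.0080
Qc = 0.0080 = Kc; the system is at equilibrium.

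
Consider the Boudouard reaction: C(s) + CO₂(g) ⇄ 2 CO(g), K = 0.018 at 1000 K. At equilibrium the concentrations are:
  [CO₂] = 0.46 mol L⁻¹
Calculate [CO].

[CO] = 0.091 mol L⁻¹

(C is a pure solid — omitted from K.)
At equilibrium, K = [CO]² / [CO₂] = 0.018.
([CO])² / (0.46) = 0.018
[CO]² = 0.00828 ⇒ [CO] = 0.091 mol L⁻¹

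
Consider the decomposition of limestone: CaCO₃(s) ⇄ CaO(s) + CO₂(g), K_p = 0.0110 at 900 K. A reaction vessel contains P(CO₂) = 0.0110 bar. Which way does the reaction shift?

(CaCO₃, CaO are pure solids — omitted from Q_p.)
Q_p = P(CO₂) = 0.0110
Q_p = 0.0110 = K_p, so the system is already at equilibrium.

at equilibrium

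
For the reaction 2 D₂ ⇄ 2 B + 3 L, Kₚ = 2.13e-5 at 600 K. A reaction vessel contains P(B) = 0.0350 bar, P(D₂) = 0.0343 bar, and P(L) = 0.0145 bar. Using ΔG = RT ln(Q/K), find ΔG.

Qₚ = P(B)²·P(L)³ / P(D₂)² = (0.0350)²·(0.0145)³ / (0.0343)² = 3.17e-6
ΔG = RT ln(Qₚ/Kₚ) = (8.314 J mol⁻¹ K⁻¹)(600 K) × ln(3.17e-6/2.13e-5)
   = (4.988 kJ/mol)(-1.905) = -9.50 kJ/mol
ΔG < 0, so the forward reaction is spontaneous (proceeds forward).

ΔG = -9.50 kJ/mol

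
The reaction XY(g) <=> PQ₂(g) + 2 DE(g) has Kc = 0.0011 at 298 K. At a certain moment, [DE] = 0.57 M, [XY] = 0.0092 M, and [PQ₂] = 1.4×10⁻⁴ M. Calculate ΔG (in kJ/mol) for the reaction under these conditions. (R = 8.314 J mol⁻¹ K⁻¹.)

ΔG = 3.72 kJ/mol

Qc = [PQ₂]·[DE]² / [XY] = (1.4×10⁻⁴)·(0.57)² / (0.0092) = 0.00494
ΔG = RT ln(Qc/Kc) = (8.314 J mol⁻¹ K⁻¹)(298 K) × ln(0.00494/0.0011)
   = (2.478 kJ/mol)(1.502) = 3.72 kJ/mol
ΔG > 0, so the forward reaction is non-spontaneous (proceeds in reverse).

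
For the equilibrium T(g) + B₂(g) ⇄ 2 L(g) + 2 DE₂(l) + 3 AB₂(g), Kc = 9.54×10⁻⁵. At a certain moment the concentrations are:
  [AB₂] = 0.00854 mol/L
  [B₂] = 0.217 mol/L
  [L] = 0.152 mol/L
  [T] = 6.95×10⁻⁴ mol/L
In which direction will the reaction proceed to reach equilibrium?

(DE₂ is a pure liquid — omitted from Qc.)
Qc = [L]²·[AB₂]³ / ([T]·[B₂]) = (0.152)²·(0.00854)³ / ((6.95×10⁻⁴)·(0.217)) = 9.54×10⁻⁵
Qc = 9.54×10⁻⁵ = Kc, so the system is already at equilibrium.

at equilibrium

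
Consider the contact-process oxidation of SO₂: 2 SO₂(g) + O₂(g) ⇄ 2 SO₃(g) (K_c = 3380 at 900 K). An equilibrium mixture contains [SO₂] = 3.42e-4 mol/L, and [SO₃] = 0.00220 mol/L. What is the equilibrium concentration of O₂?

At equilibrium, K_c = [SO₃]² / ([SO₂]²·[O₂]) = 3380.
(0.00220)² / ((3.42e-4)²·([O₂])) = 3380
[O₂] = 0.0122 mol/L

[O₂] = 0.0122 mol/L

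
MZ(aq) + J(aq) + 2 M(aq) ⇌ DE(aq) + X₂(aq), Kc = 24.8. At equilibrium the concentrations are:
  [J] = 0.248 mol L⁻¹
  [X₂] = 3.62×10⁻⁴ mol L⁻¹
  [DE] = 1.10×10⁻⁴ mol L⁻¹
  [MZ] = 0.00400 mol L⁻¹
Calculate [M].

At equilibrium, Kc = [DE]·[X₂] / ([MZ]·[J]·[M]²) = 24.8.
(1.10×10⁻⁴)·(3.62×10⁻⁴) / ((0.00400)·(0.248)·([M])²) = 24.8
[M]² = 1.62×10⁻⁶ ⇒ [M] = 0.00127 mol L⁻¹

[M] = 0.00127 mol L⁻¹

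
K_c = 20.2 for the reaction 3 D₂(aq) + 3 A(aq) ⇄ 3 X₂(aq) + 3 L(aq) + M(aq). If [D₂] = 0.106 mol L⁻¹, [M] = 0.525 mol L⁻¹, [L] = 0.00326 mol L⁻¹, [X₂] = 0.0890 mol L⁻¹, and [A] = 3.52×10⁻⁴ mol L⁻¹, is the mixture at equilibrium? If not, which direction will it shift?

no; Q > K, reaction proceeds in reverse

Q_c = [X₂]³·[L]³·[M] / ([D₂]³·[A]³) = (0.0890)³·(0.00326)³·(0.525) / ((0.106)³·(3.52×10⁻⁴)³) = 247
Q_c = 247 > K_c = 20.2: net reverse reaction.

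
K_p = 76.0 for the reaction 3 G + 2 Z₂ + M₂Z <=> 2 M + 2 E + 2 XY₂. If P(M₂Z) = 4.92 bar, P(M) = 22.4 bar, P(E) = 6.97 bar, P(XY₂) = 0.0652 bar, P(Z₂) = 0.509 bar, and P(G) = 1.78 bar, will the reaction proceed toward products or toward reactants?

in the forward direction

Q_p = P(M)²·P(E)²·P(XY₂)² / (P(G)³·P(Z₂)²·P(M₂Z)) = (22.4)²·(6.97)²·(0.0652)² / ((1.78)³·(0.509)²·(4.92)) = 14.4
Q_p = 14.4 < K_p = 76.0, so the forward reaction proceeds.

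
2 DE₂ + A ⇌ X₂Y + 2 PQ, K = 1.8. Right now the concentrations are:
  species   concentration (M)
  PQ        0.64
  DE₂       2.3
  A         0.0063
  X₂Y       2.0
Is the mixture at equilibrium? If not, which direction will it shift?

Q = [X₂Y]·[PQ]² / ([DE₂]²·[A]) = (2.0)·(0.64)² / ((2.3)²·(0.0063)) = 25
Q = 25 > K = 1.8: net reverse reaction.

no; Q > K, reaction proceeds in reverse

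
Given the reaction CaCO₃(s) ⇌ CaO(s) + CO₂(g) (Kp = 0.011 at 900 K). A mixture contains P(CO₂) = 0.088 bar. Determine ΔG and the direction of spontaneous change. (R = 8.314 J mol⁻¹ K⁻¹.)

(CaCO₃, CaO are pure solids — omitted from Qp.)
Qp = P(CO₂) = 0.0880
ΔG = RT ln(Qp/Kp) = (8.314 J mol⁻¹ K⁻¹)(900 K) × ln(0.0880/0.011)
   = (7.483 kJ/mol)(2.079) = 15.6 kJ/mol
ΔG > 0, so the forward reaction is non-spontaneous (proceeds in reverse).

ΔG = 15.6 kJ/mol; the forward reaction is non-spontaneous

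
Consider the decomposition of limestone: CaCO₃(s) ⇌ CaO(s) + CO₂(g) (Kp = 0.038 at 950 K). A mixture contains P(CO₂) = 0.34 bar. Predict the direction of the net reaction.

(CaCO₃, CaO are pure solids — omitted from Qp.)
Qp = P(CO₂) = 0.34
Qp = 0.34 > Kp = 0.038, so the reverse reaction proceeds.

reverse (toward reactants)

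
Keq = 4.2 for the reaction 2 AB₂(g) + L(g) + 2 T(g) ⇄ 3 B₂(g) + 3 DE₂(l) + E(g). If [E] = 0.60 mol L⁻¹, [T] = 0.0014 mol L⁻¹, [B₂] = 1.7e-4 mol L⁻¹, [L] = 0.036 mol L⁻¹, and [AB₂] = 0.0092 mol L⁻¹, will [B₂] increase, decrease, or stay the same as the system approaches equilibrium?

increase

(DE₂ is a pure liquid — omitted from Q.)
Q = [B₂]³·[E] / ([AB₂]²·[L]·[T]²) = (1.7e-4)³·(0.60) / ((0.0092)²·(0.036)·(0.0014)²) = 0.49
Q = 0.49 < Keq = 4.2: net forward reaction.
B₂ is a product, so it increases.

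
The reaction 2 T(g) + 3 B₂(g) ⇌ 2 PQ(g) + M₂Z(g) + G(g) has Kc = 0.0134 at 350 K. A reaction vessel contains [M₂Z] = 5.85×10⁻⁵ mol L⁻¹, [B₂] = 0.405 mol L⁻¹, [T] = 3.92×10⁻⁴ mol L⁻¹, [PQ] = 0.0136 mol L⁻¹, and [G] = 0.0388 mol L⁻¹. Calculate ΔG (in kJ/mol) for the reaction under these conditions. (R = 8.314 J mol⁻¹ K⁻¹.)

ΔG = 3.26 kJ/mol

Qc = [PQ]²·[M₂Z]·[G] / ([T]²·[B₂]³) = (0.0136)²·(5.85×10⁻⁵)·(0.0388) / ((3.92×10⁻⁴)²·(0.405)³) = 0.0411
ΔG = RT ln(Qc/Kc) = (8.314 J mol⁻¹ K⁻¹)(350 K) × ln(0.0411/0.0134)
   = (2.910 kJ/mol)(1.121) = 3.26 kJ/mol
ΔG > 0, so the forward reaction is non-spontaneous (proceeds in reverse).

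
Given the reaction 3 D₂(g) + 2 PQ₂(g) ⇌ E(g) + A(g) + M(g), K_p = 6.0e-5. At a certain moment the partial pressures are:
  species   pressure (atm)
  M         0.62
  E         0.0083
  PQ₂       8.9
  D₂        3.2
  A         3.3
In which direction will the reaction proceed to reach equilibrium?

to the right

Q_p = P(E)·P(A)·P(M) / (P(D₂)³·P(PQ₂)²) = (0.0083)·(3.3)·(0.62) / ((3.2)³·(8.9)²) = 6.5e-6
Q_p = 6.5e-6 < K_p = 6.0e-5, so the forward reaction proceeds.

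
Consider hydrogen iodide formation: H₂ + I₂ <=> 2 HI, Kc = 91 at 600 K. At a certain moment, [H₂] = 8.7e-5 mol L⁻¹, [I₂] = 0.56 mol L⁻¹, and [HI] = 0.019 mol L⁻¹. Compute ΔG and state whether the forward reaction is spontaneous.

Qc = [HI]² / ([H₂]·[I₂]) = (0.019)² / ((8.7e-5)·(0.56)) = 7.41
ΔG = RT ln(Qc/Kc) = (8.314 J mol⁻¹ K⁻¹)(600 K) × ln(7.41/91)
   = (4.988 kJ/mol)(-2.508) = -12.5 kJ/mol
ΔG < 0, so the forward reaction is spontaneous (proceeds forward).

ΔG = -12.5 kJ/mol; the forward reaction is spontaneous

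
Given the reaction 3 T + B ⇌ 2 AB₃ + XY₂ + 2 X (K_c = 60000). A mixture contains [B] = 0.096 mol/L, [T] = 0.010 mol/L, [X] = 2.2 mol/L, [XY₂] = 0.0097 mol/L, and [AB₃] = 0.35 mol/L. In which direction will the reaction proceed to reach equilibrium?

at equilibrium

Q_c = [AB₃]²·[XY₂]·[X]² / ([T]³·[B]) = (0.35)²·(0.0097)·(2.2)² / ((0.010)³·(0.096)) = 60000
Q_c = 60000 = K_c, so the system is already at equilibrium.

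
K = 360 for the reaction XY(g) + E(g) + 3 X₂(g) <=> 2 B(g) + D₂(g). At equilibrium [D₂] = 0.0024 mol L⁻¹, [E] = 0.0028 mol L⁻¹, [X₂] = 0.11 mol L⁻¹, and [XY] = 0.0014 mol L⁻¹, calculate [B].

At equilibrium, K = [B]²·[D₂] / ([XY]·[E]·[X₂]³) = 360.
([B])²·(0.0024) / ((0.0014)·(0.0028)·(0.11)³) = 360
[B]² = 7.83×10⁻⁴ ⇒ [B] = 0.028 mol L⁻¹

[B] = 0.028 mol L⁻¹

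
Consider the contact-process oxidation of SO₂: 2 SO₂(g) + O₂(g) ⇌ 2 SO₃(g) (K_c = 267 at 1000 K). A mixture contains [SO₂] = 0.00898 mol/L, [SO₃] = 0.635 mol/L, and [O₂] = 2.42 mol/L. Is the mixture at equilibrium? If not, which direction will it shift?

Q_c = [SO₃]² / ([SO₂]²·[O₂]) = (0.635)² / ((0.00898)²·(2.42)) = 2070
Q_c = 2070 > K_c = 267: net reverse reaction.

no; Q > K, reaction proceeds in reverse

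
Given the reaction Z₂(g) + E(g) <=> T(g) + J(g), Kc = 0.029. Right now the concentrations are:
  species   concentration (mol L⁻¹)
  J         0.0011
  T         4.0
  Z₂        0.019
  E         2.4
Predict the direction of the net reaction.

to the left

Qc = [T]·[J] / ([Z₂]·[E]) = (4.0)·(0.0011) / ((0.019)·(2.4)) = 0.096
Qc = 0.096 > Kc = 0.029, so the reverse reaction proceeds.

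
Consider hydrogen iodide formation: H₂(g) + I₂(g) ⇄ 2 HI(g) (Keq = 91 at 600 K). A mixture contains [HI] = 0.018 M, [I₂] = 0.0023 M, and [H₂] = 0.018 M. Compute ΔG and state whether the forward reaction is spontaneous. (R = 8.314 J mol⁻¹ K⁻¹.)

Q = [HI]² / ([H₂]·[I₂]) = (0.018)² / ((0.018)·(0.0023)) = 7.83
ΔG = RT ln(Q/Keq) = (8.314 J mol⁻¹ K⁻¹)(600 K) × ln(7.83/91)
   = (4.988 kJ/mol)(-2.453) = -12.2 kJ/mol
ΔG < 0, so the forward reaction is spontaneous (proceeds forward).

ΔG = -12.2 kJ/mol; the forward reaction is spontaneous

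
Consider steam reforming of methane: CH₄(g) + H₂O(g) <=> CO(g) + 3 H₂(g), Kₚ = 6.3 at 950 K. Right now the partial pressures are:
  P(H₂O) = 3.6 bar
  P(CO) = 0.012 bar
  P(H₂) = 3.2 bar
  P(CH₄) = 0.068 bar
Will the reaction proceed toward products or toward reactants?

to the right

Qₚ = P(CO)·P(H₂)³ / (P(CH₄)·P(H₂O)) = (0.012)·(3.2)³ / ((0.068)·(3.6)) = 1.6
Qₚ = 1.6 < Kₚ = 6.3, so the forward reaction proceeds.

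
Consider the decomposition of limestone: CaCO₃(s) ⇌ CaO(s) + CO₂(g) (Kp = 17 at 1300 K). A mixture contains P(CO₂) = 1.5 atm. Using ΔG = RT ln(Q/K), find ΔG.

(CaCO₃, CaO are pure solids — omitted from Qp.)
Qp = P(CO₂) = 1.50
ΔG = RT ln(Qp/Kp) = (8.314 J mol⁻¹ K⁻¹)(1300 K) × ln(1.50/17)
   = (10.81 kJ/mol)(-2.428) = -26.2 kJ/mol
ΔG < 0, so the forward reaction is spontaneous (proceeds forward).

ΔG = -26.2 kJ/mol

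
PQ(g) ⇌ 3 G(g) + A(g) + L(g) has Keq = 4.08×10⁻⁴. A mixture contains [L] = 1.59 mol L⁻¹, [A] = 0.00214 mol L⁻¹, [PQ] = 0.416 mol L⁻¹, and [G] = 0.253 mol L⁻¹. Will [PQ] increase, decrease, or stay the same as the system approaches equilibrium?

Q = [G]³·[A]·[L] / [PQ] = (0.253)³·(0.00214)·(1.59) / (0.416) = 1.32×10⁻⁴
Q = 1.32×10⁻⁴ < Keq = 4.08×10⁻⁴: net forward reaction.
PQ is a reactant, so it decreases.

decrease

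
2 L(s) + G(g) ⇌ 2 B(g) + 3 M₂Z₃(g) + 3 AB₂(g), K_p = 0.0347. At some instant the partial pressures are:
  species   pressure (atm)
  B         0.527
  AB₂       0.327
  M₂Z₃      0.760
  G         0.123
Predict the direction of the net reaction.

(L is a pure solid — omitted from Q_p.)
Q_p = P(B)²·P(M₂Z₃)³·P(AB₂)³ / P(G) = (0.527)²·(0.760)³·(0.327)³ / (0.123) = 0.0347
Q_p = 0.0347 = K_p, so the system is already at equilibrium.

neither direction; the system is at equilibrium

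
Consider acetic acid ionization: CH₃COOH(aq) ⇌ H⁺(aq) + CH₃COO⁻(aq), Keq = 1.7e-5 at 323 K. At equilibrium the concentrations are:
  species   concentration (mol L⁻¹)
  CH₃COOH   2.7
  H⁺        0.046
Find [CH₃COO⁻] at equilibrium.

At equilibrium, Keq = [H⁺]·[CH₃COO⁻] / [CH₃COOH] = 1.7e-5.
(0.046)·([CH₃COO⁻]) / (2.7) = 1.7e-5
[CH₃COO⁻] = 9.98e-4 = 0.0010 mol L⁻¹

[CH₃COO⁻] = 0.0010 mol L⁻¹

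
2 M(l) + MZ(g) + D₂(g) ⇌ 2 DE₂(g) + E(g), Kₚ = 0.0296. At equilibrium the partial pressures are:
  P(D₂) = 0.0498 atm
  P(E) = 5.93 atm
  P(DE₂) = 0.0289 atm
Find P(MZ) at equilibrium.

(M is a pure liquid — omitted from Kₚ.)
At equilibrium, Kₚ = P(DE₂)²·P(E) / (P(MZ)·P(D₂)) = 0.0296.
(0.0289)²·(5.93) / ((P(MZ))·(0.0498)) = 0.0296
P(MZ) = 3.36 atm

P(MZ) = 3.36 atm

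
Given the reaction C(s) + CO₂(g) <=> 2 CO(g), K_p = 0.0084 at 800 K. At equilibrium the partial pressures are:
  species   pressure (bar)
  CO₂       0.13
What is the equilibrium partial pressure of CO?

(C is a pure solid — omitted from K_p.)
At equilibrium, K_p = P(CO)² / P(CO₂) = 0.0084.
(P(CO))² / (0.13) = 0.0084
P(CO)² = 0.00109 ⇒ P(CO) = 0.033 bar

P(CO) = 0.033 bar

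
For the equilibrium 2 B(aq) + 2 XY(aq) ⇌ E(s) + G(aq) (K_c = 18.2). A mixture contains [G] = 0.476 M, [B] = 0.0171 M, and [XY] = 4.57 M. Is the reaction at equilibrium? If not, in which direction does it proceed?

(E is a pure solid — omitted from Q_c.)
Q_c = [G] / ([B]²·[XY]²) = (0.476) / ((0.0171)²·(4.57)²) = 77.9
Q_c = 77.9 > K_c = 18.2, so the reverse reaction proceeds.

reverse (toward reactants)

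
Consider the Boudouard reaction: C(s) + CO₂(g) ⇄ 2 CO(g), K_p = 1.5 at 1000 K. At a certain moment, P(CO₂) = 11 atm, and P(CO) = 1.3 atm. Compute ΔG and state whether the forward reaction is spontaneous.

(C is a pure solid — omitted from Q_p.)
Q_p = P(CO)² / P(CO₂) = (1.3)² / (11) = 0.154
ΔG = RT ln(Q_p/K_p) = (8.314 J mol⁻¹ K⁻¹)(1000 K) × ln(0.154/1.5)
   = (8.314 kJ/mol)(-2.276) = -18.9 kJ/mol
ΔG < 0, so the forward reaction is spontaneous (proceeds forward).

ΔG = -18.9 kJ/mol; the forward reaction is spontaneous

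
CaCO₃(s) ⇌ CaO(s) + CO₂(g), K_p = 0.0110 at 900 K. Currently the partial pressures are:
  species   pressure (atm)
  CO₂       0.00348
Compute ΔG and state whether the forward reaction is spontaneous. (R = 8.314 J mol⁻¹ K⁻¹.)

(CaCO₃, CaO are pure solids — omitted from Q_p.)
Q_p = P(CO₂) = 0.00348
ΔG = RT ln(Q_p/K_p) = (8.314 J mol⁻¹ K⁻¹)(900 K) × ln(0.00348/0.0110)
   = (7.483 kJ/mol)(-1.151) = -8.61 kJ/mol
ΔG < 0, so the forward reaction is spontaneous (proceeds forward).

ΔG = -8.61 kJ/mol; the forward reaction is spontaneous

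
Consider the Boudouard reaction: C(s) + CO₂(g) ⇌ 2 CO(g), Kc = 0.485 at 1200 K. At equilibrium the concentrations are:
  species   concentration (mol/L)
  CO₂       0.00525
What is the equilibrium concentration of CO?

[CO] = 0.0505 mol/L

(C is a pure solid — omitted from Kc.)
At equilibrium, Kc = [CO]² / [CO₂] = 0.485.
([CO])² / (0.00525) = 0.485
[CO]² = 0.00255 ⇒ [CO] = 0.0505 mol/L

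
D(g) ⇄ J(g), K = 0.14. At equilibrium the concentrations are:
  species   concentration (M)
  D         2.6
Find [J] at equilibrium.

[J] = 0.36 M

At equilibrium, K = [J] / [D] = 0.14.
([J]) / (2.6) = 0.14
[J] = 0.364 = 0.36 M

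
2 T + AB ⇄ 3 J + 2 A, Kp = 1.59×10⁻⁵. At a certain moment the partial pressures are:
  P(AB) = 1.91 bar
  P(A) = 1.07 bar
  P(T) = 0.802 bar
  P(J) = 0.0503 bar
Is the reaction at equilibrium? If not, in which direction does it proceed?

Qp = P(J)³·P(A)² / (P(T)²·P(AB)) = (0.0503)³·(1.07)² / ((0.802)²·(1.91)) = 1.19×10⁻⁴
Qp = 1.19×10⁻⁴ > Kp = 1.59×10⁻⁵, so the reverse reaction proceeds.

to the left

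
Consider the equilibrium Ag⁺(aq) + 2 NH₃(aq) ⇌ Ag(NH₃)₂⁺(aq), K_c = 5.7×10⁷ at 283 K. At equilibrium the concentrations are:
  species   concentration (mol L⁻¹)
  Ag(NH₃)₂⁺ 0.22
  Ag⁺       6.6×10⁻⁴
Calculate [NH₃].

At equilibrium, K_c = [Ag(NH₃)₂⁺] / ([Ag⁺]·[NH₃]²) = 5.7×10⁷.
(0.22) / ((6.6×10⁻⁴)·([NH₃])²) = 5.7×10⁷
[NH₃]² = 5.85×10⁻⁶ ⇒ [NH₃] = 0.0024 mol L⁻¹

[NH₃] = 0.0024 mol L⁻¹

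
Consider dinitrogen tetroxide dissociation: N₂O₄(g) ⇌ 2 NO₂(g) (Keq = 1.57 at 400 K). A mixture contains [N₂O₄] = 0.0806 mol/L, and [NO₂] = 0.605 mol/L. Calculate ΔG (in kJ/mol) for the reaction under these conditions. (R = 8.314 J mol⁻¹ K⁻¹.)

Q = [NO₂]² / [N₂O₄] = (0.605)² / (0.0806) = 4.54
ΔG = RT ln(Q/Keq) = (8.314 J mol⁻¹ K⁻¹)(400 K) × ln(4.54/1.57)
   = (3.326 kJ/mol)(1.062) = 3.53 kJ/mol
ΔG > 0, so the forward reaction is non-spontaneous (proceeds in reverse).

ΔG = 3.53 kJ/mol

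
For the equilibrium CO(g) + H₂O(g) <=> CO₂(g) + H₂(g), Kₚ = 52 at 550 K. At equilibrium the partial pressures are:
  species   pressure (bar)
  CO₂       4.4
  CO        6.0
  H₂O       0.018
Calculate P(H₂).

At equilibrium, Kₚ = P(CO₂)·P(H₂) / (P(CO)·P(H₂O)) = 52.
(4.4)·(P(H₂)) / ((6.0)·(0.018)) = 52
P(H₂) = 1.28 = 1.3 bar

P(H₂) = 1.3 bar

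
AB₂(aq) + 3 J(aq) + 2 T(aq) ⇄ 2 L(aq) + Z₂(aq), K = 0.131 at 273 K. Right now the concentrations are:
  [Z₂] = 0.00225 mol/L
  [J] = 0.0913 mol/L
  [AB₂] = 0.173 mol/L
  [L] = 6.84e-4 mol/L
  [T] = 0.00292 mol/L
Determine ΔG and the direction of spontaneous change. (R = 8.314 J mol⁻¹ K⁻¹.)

Q = [L]²·[Z₂] / ([AB₂]·[J]³·[T]²) = (6.84e-4)²·(0.00225) / ((0.173)·(0.0913)³·(0.00292)²) = 0.938
ΔG = RT ln(Q/K) = (8.314 J mol⁻¹ K⁻¹)(273 K) × ln(0.938/0.131)
   = (2.270 kJ/mol)(1.969) = 4.47 kJ/mol
ΔG > 0, so the forward reaction is non-spontaneous (proceeds in reverse).

ΔG = 4.47 kJ/mol; the forward reaction is non-spontaneous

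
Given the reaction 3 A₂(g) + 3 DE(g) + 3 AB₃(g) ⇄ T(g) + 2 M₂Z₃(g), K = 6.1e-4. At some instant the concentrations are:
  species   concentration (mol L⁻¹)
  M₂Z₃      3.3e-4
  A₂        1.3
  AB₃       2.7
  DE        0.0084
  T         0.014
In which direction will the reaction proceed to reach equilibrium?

Q = [T]·[M₂Z₃]² / ([A₂]³·[DE]³·[AB₃]³) = (0.014)·(3.3e-4)² / ((1.3)³·(0.0084)³·(2.7)³) = 5.9e-5
Q = 5.9e-5 < K = 6.1e-4, so the forward reaction proceeds.

toward products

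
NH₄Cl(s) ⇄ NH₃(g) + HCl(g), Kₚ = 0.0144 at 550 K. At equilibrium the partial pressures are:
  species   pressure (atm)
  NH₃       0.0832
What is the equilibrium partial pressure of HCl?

(NH₄Cl is a pure solid — omitted from Kₚ.)
At equilibrium, Kₚ = P(NH₃)·P(HCl) = 0.0144.
(0.0832)·(P(HCl)) = 0.0144
P(HCl) = 0.173 atm

P(HCl) = 0.173 atm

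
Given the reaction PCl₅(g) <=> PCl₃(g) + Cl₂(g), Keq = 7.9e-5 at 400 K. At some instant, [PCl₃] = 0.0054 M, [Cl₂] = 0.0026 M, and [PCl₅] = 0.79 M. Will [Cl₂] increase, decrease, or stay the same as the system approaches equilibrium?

increase

Q = [PCl₃]·[Cl₂] / [PCl₅] = (0.0054)·(0.0026) / (0.79) = 1.8e-5
Q = 1.8e-5 < Keq = 7.9e-5: net forward reaction.
Cl₂ is a product, so it increases.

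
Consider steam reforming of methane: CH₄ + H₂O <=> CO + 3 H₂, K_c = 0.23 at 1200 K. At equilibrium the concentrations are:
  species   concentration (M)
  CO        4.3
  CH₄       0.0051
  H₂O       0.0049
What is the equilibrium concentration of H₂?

At equilibrium, K_c = [CO]·[H₂]³ / ([CH₄]·[H₂O]) = 0.23.
(4.3)·([H₂])³ / ((0.0051)·(0.0049)) = 0.23
[H₂]³ = 1.34e-6 ⇒ [H₂] = 0.011 M

[H₂] = 0.011 M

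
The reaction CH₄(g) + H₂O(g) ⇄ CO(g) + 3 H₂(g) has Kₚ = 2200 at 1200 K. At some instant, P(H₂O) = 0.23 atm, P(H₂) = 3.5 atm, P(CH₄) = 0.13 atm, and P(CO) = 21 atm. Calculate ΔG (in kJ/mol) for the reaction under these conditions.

Qₚ = P(CO)·P(H₂)³ / (P(CH₄)·P(H₂O)) = (21)·(3.5)³ / ((0.13)·(0.23)) = 30100
ΔG = RT ln(Qₚ/Kₚ) = (8.314 J mol⁻¹ K⁻¹)(1200 K) × ln(30100/2200)
   = (9.977 kJ/mol)(2.616) = 26.1 kJ/mol
ΔG > 0, so the forward reaction is non-spontaneous (proceeds in reverse).

ΔG = 26.1 kJ/mol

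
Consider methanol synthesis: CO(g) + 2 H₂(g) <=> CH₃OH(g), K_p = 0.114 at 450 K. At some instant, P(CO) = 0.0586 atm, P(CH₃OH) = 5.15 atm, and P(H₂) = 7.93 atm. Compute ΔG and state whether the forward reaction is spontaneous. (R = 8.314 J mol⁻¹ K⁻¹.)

ΔG = 9.38 kJ/mol; the forward reaction is non-spontaneous

Q_p = P(CH₃OH) / (P(CO)·P(H₂)²) = (5.15) / ((0.0586)·(7.93)²) = 1.40
ΔG = RT ln(Q_p/K_p) = (8.314 J mol⁻¹ K⁻¹)(450 K) × ln(1.40/0.114)
   = (3.741 kJ/mol)(2.508) = 9.38 kJ/mol
ΔG > 0, so the forward reaction is non-spontaneous (proceeds in reverse).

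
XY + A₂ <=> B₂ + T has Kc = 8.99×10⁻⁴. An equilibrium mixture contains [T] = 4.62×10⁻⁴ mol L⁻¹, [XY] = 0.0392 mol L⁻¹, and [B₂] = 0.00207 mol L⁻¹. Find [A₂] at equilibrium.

At equilibrium, Kc = [B₂]·[T] / ([XY]·[A₂]) = 8.99×10⁻⁴.
(0.00207)·(4.62×10⁻⁴) / ((0.0392)·([A₂])) = 8.99×10⁻⁴
[A₂] = 0.0271 mol L⁻¹

[A₂] = 0.0271 mol L⁻¹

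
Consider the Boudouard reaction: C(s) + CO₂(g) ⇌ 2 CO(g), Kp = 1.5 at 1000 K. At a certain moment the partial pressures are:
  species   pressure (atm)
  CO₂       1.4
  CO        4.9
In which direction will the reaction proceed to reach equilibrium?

(C is a pure solid — omitted from Qp.)
Qp = P(CO)² / P(CO₂) = (4.9)² / (1.4) = 17
Qp = 17 > Kp = 1.5, so the reverse reaction proceeds.

reverse (toward reactants)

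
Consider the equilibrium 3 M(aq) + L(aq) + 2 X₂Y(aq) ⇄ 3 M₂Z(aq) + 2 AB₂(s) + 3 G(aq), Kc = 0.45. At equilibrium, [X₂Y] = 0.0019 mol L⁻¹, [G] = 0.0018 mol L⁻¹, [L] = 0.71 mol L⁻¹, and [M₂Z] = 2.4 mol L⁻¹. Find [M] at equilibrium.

(AB₂ is a pure solid — omitted from Kc.)
At equilibrium, Kc = [M₂Z]³·[G]³ / ([M]³·[L]·[X₂Y]²) = 0.45.
(2.4)³·(0.0018)³ / (([M])³·(0.71)·(0.0019)²) = 0.45
[M]³ = 0.0699 ⇒ [M] = 0.41 mol L⁻¹

[M] = 0.41 mol L⁻¹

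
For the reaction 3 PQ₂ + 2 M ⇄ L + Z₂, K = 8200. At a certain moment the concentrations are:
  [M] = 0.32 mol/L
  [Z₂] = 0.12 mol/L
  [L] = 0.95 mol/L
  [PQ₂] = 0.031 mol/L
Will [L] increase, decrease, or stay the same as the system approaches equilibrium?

decrease

Q = [L]·[Z₂] / ([PQ₂]³·[M]²) = (0.95)·(0.12) / ((0.031)³·(0.32)²) = 37000
Q = 37000 > K = 8200: net reverse reaction.
L is a product, so it decreases.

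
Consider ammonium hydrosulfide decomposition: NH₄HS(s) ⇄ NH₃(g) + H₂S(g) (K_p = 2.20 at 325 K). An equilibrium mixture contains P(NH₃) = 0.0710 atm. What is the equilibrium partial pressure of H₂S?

(NH₄HS is a pure solid — omitted from K_p.)
At equilibrium, K_p = P(NH₃)·P(H₂S) = 2.20.
(0.0710)·(P(H₂S)) = 2.20
P(H₂S) = 31.0 atm

P(H₂S) = 31.0 atm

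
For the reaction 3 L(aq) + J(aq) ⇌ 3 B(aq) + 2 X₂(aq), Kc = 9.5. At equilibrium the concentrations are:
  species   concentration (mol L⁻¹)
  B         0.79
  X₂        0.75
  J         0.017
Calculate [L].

At equilibrium, Kc = [B]³·[X₂]² / ([L]³·[J]) = 9.5.
(0.79)³·(0.75)² / (([L])³·(0.017)) = 9.5
[L]³ = 1.72 ⇒ [L] = 1.2 mol L⁻¹

[L] = 1.2 mol L⁻¹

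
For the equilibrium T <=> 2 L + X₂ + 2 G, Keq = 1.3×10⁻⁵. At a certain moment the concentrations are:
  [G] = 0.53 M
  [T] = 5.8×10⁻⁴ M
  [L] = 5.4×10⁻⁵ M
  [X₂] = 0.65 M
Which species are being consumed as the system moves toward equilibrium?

Q = [L]²·[X₂]·[G]² / [T] = (5.4×10⁻⁵)²·(0.65)·(0.53)² / (5.8×10⁻⁴) = 9.2×10⁻⁷
Q = 9.2×10⁻⁷ < Keq = 1.3×10⁻⁵: net forward reaction.

T (reactants)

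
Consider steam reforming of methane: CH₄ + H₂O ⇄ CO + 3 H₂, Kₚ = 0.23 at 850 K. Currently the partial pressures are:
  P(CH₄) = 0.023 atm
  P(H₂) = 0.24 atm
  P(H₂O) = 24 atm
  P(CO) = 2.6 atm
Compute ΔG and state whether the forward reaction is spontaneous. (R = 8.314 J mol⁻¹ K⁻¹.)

ΔG = -8.92 kJ/mol; the forward reaction is spontaneous

Qₚ = P(CO)·P(H₂)³ / (P(CH₄)·P(H₂O)) = (2.6)·(0.24)³ / ((0.023)·(24)) = 0.0651
ΔG = RT ln(Qₚ/Kₚ) = (8.314 J mol⁻¹ K⁻¹)(850 K) × ln(0.0651/0.23)
   = (7.067 kJ/mol)(-1.262) = -8.92 kJ/mol
ΔG < 0, so the forward reaction is spontaneous (proceeds forward).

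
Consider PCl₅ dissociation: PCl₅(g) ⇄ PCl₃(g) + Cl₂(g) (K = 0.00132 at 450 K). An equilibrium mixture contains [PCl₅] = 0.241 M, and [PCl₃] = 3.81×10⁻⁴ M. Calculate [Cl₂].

[Cl₂] = 0.835 M

At equilibrium, K = [PCl₃]·[Cl₂] / [PCl₅] = 0.00132.
(3.81×10⁻⁴)·([Cl₂]) / (0.241) = 0.00132
[Cl₂] = 0.835 M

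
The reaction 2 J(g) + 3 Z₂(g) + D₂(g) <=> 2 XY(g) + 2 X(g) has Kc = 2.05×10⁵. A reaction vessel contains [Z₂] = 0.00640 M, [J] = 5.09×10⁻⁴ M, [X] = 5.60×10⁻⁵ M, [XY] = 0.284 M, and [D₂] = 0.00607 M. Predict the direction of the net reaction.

Qc = [XY]²·[X]² / ([J]²·[Z₂]³·[D₂]) = (0.284)²·(5.60×10⁻⁵)² / ((5.09×10⁻⁴)²·(0.00640)³·(0.00607)) = 6.14×10⁵
Qc = 6.14×10⁵ > Kc = 2.05×10⁵, so the reverse reaction proceeds.

to the left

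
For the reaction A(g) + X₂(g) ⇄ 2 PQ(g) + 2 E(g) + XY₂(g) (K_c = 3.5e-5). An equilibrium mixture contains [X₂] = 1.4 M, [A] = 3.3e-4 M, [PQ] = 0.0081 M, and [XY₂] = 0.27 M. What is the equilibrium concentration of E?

At equilibrium, K_c = [PQ]²·[E]²·[XY₂] / ([A]·[X₂]) = 3.5e-5.
(0.0081)²·([E])²·(0.27) / ((3.3e-4)·(1.4)) = 3.5e-5
[E]² = 9.13e-4 ⇒ [E] = 0.030 M

[E] = 0.030 M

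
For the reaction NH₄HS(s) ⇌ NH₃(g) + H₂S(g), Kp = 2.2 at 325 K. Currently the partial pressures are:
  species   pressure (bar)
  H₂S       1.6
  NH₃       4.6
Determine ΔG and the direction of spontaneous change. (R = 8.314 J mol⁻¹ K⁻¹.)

(NH₄HS is a pure solid — omitted from Qp.)
Qp = P(NH₃)·P(H₂S) = (4.6)·(1.6) = 7.36
ΔG = RT ln(Qp/Kp) = (8.314 J mol⁻¹ K⁻¹)(325 K) × ln(7.36/2.2)
   = (2.702 kJ/mol)(1.208) = 3.26 kJ/mol
ΔG > 0, so the forward reaction is non-spontaneous (proceeds in reverse).

ΔG = 3.26 kJ/mol; the forward reaction is non-spontaneous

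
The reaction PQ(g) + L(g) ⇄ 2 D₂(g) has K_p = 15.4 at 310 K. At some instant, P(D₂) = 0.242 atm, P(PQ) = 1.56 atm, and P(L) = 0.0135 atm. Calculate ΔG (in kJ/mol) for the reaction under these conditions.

Q_p = P(D₂)² / (P(PQ)·P(L)) = (0.242)² / ((1.56)·(0.0135)) = 2.78
ΔG = RT ln(Q_p/K_p) = (8.314 J mol⁻¹ K⁻¹)(310 K) × ln(2.78/15.4)
   = (2.577 kJ/mol)(-1.712) = -4.41 kJ/mol
ΔG < 0, so the forward reaction is spontaneous (proceeds forward).

ΔG = -4.41 kJ/mol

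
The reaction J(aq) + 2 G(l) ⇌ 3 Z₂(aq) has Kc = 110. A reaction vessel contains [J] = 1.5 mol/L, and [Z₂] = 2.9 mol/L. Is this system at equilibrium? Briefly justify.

no; Q < K, reaction proceeds forward

(G is a pure liquid — omitted from Qc.)
Qc = [Z₂]³ / [J] = (2.9)³ / (1.5) = 16
Qc = 16 < Kc = 110: net forward reaction.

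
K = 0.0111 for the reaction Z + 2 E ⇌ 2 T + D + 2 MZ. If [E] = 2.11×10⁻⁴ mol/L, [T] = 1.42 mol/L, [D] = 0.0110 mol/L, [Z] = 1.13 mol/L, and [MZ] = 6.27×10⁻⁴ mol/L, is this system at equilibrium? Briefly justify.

Q = [T]²·[D]·[MZ]² / ([Z]·[E]²) = (1.42)²·(0.0110)·(6.27×10⁻⁴)² / ((1.13)·(2.11×10⁻⁴)²) = 0.173
Q = 0.173 > K = 0.0111: net reverse reaction.

no; Q > K, reaction proceeds in reverse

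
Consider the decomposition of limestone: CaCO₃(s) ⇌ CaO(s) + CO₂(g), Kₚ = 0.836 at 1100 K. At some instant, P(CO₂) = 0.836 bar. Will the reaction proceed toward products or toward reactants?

(CaCO₃, CaO are pure solids — omitted from Qₚ.)
Qₚ = P(CO₂) = 0.836
Qₚ = 0.836 = Kₚ, so the system is already at equilibrium.

no net change (already at equilibrium)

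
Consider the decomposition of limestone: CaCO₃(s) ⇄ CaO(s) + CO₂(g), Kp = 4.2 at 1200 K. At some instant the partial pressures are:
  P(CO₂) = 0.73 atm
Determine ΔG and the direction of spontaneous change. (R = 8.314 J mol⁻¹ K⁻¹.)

ΔG = -17.5 kJ/mol; the forward reaction is spontaneous

(CaCO₃, CaO are pure solids — omitted from Qp.)
Qp = P(CO₂) = 0.730
ΔG = RT ln(Qp/Kp) = (8.314 J mol⁻¹ K⁻¹)(1200 K) × ln(0.730/4.2)
   = (9.977 kJ/mol)(-1.750) = -17.5 kJ/mol
ΔG < 0, so the forward reaction is spontaneous (proceeds forward).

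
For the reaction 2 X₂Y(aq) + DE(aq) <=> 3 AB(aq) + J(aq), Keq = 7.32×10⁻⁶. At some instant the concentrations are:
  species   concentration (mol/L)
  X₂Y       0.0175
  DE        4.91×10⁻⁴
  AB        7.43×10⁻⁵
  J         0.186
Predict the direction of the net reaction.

in the forward direction

Q = [AB]³·[J] / ([X₂Y]²·[DE]) = (7.43×10⁻⁵)³·(0.186) / ((0.0175)²·(4.91×10⁻⁴)) = 5.07×10⁻⁷
Q = 5.07×10⁻⁷ < Keq = 7.32×10⁻⁶, so the forward reaction proceeds.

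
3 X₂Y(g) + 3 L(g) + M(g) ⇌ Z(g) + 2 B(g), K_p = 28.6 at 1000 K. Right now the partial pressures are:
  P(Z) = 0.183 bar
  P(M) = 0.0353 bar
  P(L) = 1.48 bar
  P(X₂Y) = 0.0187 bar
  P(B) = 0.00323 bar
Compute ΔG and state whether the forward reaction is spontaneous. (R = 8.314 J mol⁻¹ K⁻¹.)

Q_p = P(Z)·P(B)² / (P(X₂Y)³·P(L)³·P(M)) = (0.183)·(0.00323)² / ((0.0187)³·(1.48)³·(0.0353)) = 2.55
ΔG = RT ln(Q_p/K_p) = (8.314 J mol⁻¹ K⁻¹)(1000 K) × ln(2.55/28.6)
   = (8.314 kJ/mol)(-2.417) = -20.1 kJ/mol
ΔG < 0, so the forward reaction is spontaneous (proceeds forward).

ΔG = -20.1 kJ/mol; the forward reaction is spontaneous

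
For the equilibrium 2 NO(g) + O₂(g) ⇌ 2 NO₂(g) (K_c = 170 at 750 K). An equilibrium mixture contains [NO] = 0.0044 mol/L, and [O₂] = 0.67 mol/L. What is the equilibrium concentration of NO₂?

[NO₂] = 0.047 mol/L

At equilibrium, K_c = [NO₂]² / ([NO]²·[O₂]) = 170.
([NO₂])² / ((0.0044)²·(0.67)) = 170
[NO₂]² = 0.00221 ⇒ [NO₂] = 0.047 mol/L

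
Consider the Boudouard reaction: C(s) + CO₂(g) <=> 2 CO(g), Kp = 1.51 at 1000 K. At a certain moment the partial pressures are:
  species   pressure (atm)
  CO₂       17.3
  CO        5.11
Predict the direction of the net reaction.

no net change (already at equilibrium)

(C is a pure solid — omitted from Qp.)
Qp = P(CO)² / P(CO₂) = (5.11)² / (17.3) = 1.51
Qp = 1.51 = Kp, so the system is already at equilibrium.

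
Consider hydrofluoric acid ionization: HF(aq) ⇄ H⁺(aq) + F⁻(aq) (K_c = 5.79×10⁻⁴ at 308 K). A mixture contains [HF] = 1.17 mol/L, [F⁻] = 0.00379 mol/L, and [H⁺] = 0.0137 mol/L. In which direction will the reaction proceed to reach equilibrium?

in the forward direction

Q_c = [H⁺]·[F⁻] / [HF] = (0.0137)·(0.00379) / (1.17) = 4.44×10⁻⁵
Q_c = 4.44×10⁻⁵ < K_c = 5.79×10⁻⁴, so the forward reaction proceeds.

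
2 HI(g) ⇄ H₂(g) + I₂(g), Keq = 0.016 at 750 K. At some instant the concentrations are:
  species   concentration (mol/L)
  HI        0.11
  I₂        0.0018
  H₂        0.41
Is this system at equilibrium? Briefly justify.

no; Q > K, reaction proceeds in reverse

Q = [H₂]·[I₂] / [HI]² = (0.41)·(0.0018) / (0.11)² = 0.061
Q = 0.061 > Keq = 0.016: net reverse reaction.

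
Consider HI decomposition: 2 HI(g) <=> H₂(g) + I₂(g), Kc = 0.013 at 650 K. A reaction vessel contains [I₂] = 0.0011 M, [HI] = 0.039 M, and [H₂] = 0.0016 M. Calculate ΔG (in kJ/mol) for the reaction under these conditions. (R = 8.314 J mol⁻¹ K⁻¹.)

Qc = [H₂]·[I₂] / [HI]² = (0.0016)·(0.0011) / (0.039)² = 0.00116
ΔG = RT ln(Qc/Kc) = (8.314 J mol⁻¹ K⁻¹)(650 K) × ln(0.00116/0.013)
   = (5.404 kJ/mol)(-2.417) = -13.1 kJ/mol
ΔG < 0, so the forward reaction is spontaneous (proceeds forward).

ΔG = -13.1 kJ/mol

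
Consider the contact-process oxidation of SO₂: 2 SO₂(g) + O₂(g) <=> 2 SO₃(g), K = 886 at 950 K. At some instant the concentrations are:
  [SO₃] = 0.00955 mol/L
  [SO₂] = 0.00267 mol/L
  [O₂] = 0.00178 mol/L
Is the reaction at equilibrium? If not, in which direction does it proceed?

Q = [SO₃]² / ([SO₂]²·[O₂]) = (0.00955)² / ((0.00267)²·(0.00178)) = 7190
Q = 7190 > K = 886, so the reverse reaction proceeds.

toward reactants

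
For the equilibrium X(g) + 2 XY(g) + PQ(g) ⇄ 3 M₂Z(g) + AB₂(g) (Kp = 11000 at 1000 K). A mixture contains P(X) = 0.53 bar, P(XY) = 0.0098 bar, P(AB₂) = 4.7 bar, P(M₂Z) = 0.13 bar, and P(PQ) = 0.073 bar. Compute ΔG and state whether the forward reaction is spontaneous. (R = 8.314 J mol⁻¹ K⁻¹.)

Qp = P(M₂Z)³·P(AB₂) / (P(X)·P(XY)²·P(PQ)) = (0.13)³·(4.7) / ((0.53)·(0.0098)²·(0.073)) = 2780
ΔG = RT ln(Qp/Kp) = (8.314 J mol⁻¹ K⁻¹)(1000 K) × ln(2780/11000)
   = (8.314 kJ/mol)(-1.375) = -11.4 kJ/mol
ΔG < 0, so the forward reaction is spontaneous (proceeds forward).

ΔG = -11.4 kJ/mol; the forward reaction is spontaneous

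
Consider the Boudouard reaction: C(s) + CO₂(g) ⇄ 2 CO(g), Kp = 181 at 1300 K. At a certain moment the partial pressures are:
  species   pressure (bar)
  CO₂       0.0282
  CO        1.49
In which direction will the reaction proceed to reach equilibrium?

forward (toward products)

(C is a pure solid — omitted from Qp.)
Qp = P(CO)² / P(CO₂) = (1.49)² / (0.0282) = 78.7
Qp = 78.7 < Kp = 181, so the forward reaction proceeds.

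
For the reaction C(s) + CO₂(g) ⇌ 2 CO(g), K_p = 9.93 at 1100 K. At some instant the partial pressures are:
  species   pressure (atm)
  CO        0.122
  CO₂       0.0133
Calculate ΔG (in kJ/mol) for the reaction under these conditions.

ΔG = -20.0 kJ/mol

(C is a pure solid — omitted from Q_p.)
Q_p = P(CO)² / P(CO₂) = (0.122)² / (0.0133) = 1.12
ΔG = RT ln(Q_p/K_p) = (8.314 J mol⁻¹ K⁻¹)(1100 K) × ln(1.12/9.93)
   = (9.145 kJ/mol)(-2.182) = -20.0 kJ/mol
ΔG < 0, so the forward reaction is spontaneous (proceeds forward).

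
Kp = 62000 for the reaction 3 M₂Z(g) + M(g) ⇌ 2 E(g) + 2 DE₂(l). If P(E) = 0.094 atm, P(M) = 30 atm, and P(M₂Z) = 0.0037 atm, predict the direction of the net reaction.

to the right

(DE₂ is a pure liquid — omitted from Qp.)
Qp = P(E)² / (P(M₂Z)³·P(M)) = (0.094)² / ((0.0037)³·(30)) = 5800
Qp = 5800 < Kp = 62000, so the forward reaction proceeds.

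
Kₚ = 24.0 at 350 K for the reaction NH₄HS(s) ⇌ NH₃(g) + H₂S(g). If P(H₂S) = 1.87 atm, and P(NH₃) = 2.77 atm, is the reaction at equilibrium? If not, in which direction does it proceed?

in the forward direction

(NH₄HS is a pure solid — omitted from Qₚ.)
Qₚ = P(NH₃)·P(H₂S) = (2.77)·(1.87) = 5.18
Qₚ = 5.18 < Kₚ = 24.0, so the forward reaction proceeds.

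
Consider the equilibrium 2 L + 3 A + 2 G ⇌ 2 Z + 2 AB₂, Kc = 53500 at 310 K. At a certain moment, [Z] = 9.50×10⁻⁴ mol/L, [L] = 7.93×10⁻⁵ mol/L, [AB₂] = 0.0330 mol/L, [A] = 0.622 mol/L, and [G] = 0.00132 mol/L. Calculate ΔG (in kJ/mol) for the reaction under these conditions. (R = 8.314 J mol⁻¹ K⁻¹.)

Qc = [Z]²·[AB₂]² / ([L]²·[A]³·[G]²) = (9.50×10⁻⁴)²·(0.0330)² / ((7.93×10⁻⁵)²·(0.622)³·(0.00132)²) = 3.73×10⁵
ΔG = RT ln(Qc/Kc) = (8.314 J mol⁻¹ K⁻¹)(310 K) × ln(3.73×10⁵/53500)
   = (2.577 kJ/mol)(1.942) = 5.00 kJ/mol
ΔG > 0, so the forward reaction is non-spontaneous (proceeds in reverse).

ΔG = 5.00 kJ/mol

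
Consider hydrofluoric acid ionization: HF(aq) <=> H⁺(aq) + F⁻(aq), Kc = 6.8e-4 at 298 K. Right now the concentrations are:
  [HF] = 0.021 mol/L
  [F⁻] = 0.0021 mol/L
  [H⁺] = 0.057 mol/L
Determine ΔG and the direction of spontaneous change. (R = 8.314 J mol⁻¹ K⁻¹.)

ΔG = 5.27 kJ/mol; the forward reaction is non-spontaneous

Qc = [H⁺]·[F⁻] / [HF] = (0.057)·(0.0021) / (0.021) = 0.00570
ΔG = RT ln(Qc/Kc) = (8.314 J mol⁻¹ K⁻¹)(298 K) × ln(0.00570/6.8e-4)
   = (2.478 kJ/mol)(2.126) = 5.27 kJ/mol
ΔG > 0, so the forward reaction is non-spontaneous (proceeds in reverse).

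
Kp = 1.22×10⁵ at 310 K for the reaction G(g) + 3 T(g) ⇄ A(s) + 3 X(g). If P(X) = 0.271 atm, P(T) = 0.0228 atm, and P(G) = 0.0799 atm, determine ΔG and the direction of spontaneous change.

ΔG = -4.53 kJ/mol; the forward reaction is spontaneous

(A is a pure solid — omitted from Qp.)
Qp = P(X)³ / (P(G)·P(T)³) = (0.271)³ / ((0.0799)·(0.0228)³) = 21000
ΔG = RT ln(Qp/Kp) = (8.314 J mol⁻¹ K⁻¹)(310 K) × ln(21000/1.22×10⁵)
   = (2.577 kJ/mol)(-1.759) = -4.53 kJ/mol
ΔG < 0, so the forward reaction is spontaneous (proceeds forward).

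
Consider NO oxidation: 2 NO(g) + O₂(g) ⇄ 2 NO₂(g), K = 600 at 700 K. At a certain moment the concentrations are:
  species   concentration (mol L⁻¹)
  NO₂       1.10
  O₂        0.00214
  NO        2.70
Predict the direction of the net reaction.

Q = [NO₂]² / ([NO]²·[O₂]) = (1.10)² / ((2.70)²·(0.00214)) = 77.6
Q = 77.6 < K = 600, so the forward reaction proceeds.

to the right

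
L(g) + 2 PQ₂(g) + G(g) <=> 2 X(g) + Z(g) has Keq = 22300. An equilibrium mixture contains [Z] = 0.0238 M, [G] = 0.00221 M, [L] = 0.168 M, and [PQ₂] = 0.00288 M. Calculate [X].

At equilibrium, Keq = [X]²·[Z] / ([L]·[PQ₂]²·[G]) = 22300.
([X])²·(0.0238) / ((0.168)·(0.00288)²·(0.00221)) = 22300
[X]² = 0.00289 ⇒ [X] = 0.0537 M

[X] = 0.0537 M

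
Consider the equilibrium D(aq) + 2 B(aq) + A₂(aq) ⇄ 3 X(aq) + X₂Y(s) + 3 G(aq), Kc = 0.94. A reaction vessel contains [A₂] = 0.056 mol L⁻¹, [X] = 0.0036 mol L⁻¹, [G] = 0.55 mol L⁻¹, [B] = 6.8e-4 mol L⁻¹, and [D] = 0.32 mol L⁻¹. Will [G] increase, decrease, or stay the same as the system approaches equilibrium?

stay the same

(X₂Y is a pure solid — omitted from Qc.)
Qc = [X]³·[G]³ / ([D]·[B]²·[A₂]) = (0.0036)³·(0.55)³ / ((0.32)·(6.8e-4)²·(0.056)) = 0.94
Qc = 0.94 = Kc; the system is at equilibrium.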